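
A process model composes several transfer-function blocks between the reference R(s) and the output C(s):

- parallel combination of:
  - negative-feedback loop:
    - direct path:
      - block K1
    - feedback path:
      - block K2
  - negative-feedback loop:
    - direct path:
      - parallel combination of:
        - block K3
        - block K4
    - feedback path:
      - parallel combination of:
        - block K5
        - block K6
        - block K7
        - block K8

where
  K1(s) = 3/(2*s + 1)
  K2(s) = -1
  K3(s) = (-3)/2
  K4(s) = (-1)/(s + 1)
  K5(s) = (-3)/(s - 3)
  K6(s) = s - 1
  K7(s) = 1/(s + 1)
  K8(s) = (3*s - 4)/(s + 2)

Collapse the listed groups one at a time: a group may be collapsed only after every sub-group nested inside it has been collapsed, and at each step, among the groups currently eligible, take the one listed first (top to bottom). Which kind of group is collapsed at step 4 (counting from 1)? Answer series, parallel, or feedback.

The answer is feedback.

Reasoning:
Step 1: feedback reduction of K1, K2
Step 2: parallel reduction of K3, K4
Step 3: combine K5, K6, K7, K8 in parallel
Step 4: collapse the loop ((K3+K4) forward, (K5+K6+K7+K8) return)
Step 5: combine [K1/(1+K1*K2)], [(K3+K4)/(1+(K3+K4)*(K5+K6+K7+K8))] in parallel
Step 4: feedback.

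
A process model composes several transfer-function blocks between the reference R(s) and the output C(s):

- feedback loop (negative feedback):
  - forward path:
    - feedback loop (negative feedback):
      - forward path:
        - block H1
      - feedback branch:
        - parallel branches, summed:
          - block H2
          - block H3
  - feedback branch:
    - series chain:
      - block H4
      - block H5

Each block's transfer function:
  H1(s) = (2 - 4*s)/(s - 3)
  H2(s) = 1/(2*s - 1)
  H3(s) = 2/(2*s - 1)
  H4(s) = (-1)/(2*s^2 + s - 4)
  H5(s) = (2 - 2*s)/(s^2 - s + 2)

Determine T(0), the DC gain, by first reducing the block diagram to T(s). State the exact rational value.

Reducing step by step:

(1) add H2, H3 (parallel) gives 3/(2*s - 1)
(2) collapse the loop (H1 forward, (H2+H3) return) gives (2 - 4*s)/(s - 9)
(3) multiply H4, H5 (series) gives (2*s - 2)/(2*s^4 - s^3 - s^2 + 6*s - 8)
(4) close the feedback loop around [H1/(1+H1*(H2+H3))], (H4*H5) gives (-8*s^5 + 8*s^4 + 2*s^3 - 26*s^2 + 44*s - 16)/(2*s^5 - 19*s^4 + 8*s^3 + 7*s^2 - 50*s + 68)
DC gain: substitute s = 0 into T(s) from step 4: T(0) = -16/68 = -4/17.

Answer: -4/17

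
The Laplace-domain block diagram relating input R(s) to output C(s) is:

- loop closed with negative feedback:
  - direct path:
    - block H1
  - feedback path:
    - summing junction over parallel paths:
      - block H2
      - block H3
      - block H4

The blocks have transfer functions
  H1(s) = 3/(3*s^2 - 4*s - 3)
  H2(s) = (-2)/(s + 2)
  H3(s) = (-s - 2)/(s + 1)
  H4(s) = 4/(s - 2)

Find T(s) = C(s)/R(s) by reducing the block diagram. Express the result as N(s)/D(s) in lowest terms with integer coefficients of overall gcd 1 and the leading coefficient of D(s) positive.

Step 1: sum the parallel branches H2, H3, H4; result (-s^3 + 18*s + 20)/(s^3 + s^2 - 4*s - 4)
Step 2: feedback reduction of H1, (H2+H3+H4): this yields T(s), and no further normalization is needed

Hence the answer: (3*s^3 + 3*s^2 - 12*s - 12)/(3*s^5 - s^4 - 22*s^3 + s^2 + 82*s + 72)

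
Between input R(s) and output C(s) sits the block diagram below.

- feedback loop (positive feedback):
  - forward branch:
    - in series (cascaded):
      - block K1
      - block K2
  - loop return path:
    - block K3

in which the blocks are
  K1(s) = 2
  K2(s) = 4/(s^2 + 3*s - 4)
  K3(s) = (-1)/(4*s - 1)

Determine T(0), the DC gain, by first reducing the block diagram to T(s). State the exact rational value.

(1) series reduction of K1, K2; result 8/(s^2 + 3*s - 4)
(2) feedback reduction of (K1*K2), K3; result (32*s - 8)/(4*s^3 + 11*s^2 - 19*s + 12)
Evaluating the step-2 result (the overall T(s)) at s = 0 gives T(0) = -8/12 = -2/3.

Hence the answer: -2/3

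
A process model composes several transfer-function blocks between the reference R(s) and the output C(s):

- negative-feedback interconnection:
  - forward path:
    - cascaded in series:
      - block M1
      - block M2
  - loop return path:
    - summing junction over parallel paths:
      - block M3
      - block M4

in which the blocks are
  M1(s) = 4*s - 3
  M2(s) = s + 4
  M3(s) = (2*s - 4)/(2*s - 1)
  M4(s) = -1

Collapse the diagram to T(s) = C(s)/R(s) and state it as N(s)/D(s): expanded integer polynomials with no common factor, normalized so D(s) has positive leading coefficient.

Answer: (-8*s^3 - 22*s^2 + 37*s - 12)/(12*s^2 + 37*s - 35)

Working:
Step 1 - reduce the series chain M1, M2; result 4*s^2 + 13*s - 12
Step 2 - add M3, M4 (parallel); result (-3)/(2*s - 1)
Step 3 - apply the feedback formula to (M1*M2), (M3+M4), which is the overall transfer function T(s) = C(s)/R(s) in lowest terms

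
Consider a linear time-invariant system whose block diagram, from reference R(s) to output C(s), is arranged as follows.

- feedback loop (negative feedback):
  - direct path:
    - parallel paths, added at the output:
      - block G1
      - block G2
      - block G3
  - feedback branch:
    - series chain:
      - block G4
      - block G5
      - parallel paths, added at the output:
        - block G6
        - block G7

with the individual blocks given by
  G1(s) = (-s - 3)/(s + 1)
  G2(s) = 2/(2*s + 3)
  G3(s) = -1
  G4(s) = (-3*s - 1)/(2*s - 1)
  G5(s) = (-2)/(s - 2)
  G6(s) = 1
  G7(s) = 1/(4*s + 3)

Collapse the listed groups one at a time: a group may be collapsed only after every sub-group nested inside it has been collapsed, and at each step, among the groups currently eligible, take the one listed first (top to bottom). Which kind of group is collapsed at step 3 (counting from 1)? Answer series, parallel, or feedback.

Reducing step by step:

1. reduce the parallel group G1, G2, G3
2. parallel reduction of G6, G7
3. combine G4, G5, (G6+G7) in series
4. feedback reduction of (G1+G2+G3), (G4*G5*(G6+G7))
Step 3 collapses a series group.

Answer: series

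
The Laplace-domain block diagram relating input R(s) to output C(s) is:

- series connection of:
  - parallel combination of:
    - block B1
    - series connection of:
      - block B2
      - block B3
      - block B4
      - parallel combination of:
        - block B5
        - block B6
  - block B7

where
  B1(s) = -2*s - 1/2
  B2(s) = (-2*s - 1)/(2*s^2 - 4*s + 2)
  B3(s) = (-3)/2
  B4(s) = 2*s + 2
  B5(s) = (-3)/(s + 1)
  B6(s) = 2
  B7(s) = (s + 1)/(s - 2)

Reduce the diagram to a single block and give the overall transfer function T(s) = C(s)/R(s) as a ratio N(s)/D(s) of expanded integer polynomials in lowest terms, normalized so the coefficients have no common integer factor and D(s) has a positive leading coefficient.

The answer is (-4*s^4 + 15*s^3 + 17*s^2 - 6*s - 4)/(2*s^3 - 8*s^2 + 10*s - 4).

Reasoning:
(1) sum the parallel branches B5, B6 gives (2*s - 1)/(s + 1)
(2) reduce the series chain B2, B3, B4, (B5+B6) gives (12*s^2 - 3)/(2*s^2 - 4*s + 2)
(3) combine B1, (B2*B3*B4*(B5+B6)) in parallel gives (-4*s^3 + 19*s^2 - 2*s - 4)/(2*s^2 - 4*s + 2)
(4) cascade (B1+(B2*B3*B4*(B5+B6))), B7, giving the overall T(s)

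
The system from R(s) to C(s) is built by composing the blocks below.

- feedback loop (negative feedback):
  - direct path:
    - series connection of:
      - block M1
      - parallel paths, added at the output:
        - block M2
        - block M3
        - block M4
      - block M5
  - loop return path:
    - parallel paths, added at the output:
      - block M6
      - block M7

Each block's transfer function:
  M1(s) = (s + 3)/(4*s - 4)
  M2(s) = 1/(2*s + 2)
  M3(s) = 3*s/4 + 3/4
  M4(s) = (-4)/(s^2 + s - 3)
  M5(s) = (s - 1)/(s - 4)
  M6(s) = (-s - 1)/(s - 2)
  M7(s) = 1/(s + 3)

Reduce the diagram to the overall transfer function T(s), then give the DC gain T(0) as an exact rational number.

First reduce the diagram to T(s).

Step 1. parallel reduction of M2, M3, M4; result (3*s^4 + 9*s^3 + 2*s^2 - 29*s - 31)/(4*s^3 + 8*s^2 - 8*s - 12)
Step 2. multiply M1, (M2+M3+M4), M5 (series); result (3*s^5 + 18*s^4 + 29*s^3 - 23*s^2 - 118*s - 93)/(16*s^4 - 32*s^3 - 160*s^2 + 80*s + 192)
Step 3. combine M6, M7 in parallel; result (-s^2 - 3*s - 5)/(s^2 + s - 6)
Step 4. reduce the feedback loop with forward (M1*(M2+M3+M4)*M5) and return (M6+M7); result (-3*s^6 - 12*s^5 + 7*s^4 + 81*s^3 + 72*s^2 - 143*s - 186)/(3*s^6 + 2*s^5 + 108*s^4 + 118*s^3 - 508*s^2 - 270*s + 229)
DC gain: substitute s = 0 into T(s) from step 4: T(0) = -186/229.

Answer: -186/229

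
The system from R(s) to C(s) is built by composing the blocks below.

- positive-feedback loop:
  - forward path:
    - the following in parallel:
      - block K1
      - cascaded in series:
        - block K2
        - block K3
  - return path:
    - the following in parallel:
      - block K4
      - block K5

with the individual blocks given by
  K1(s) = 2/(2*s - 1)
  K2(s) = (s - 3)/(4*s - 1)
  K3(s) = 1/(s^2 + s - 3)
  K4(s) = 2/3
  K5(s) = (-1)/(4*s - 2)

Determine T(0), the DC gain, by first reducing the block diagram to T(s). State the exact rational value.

Step 1: reduce the series chain K2, K3 = (s - 3)/(4*s^3 + 3*s^2 - 13*s + 3)
Step 2: sum the parallel branches K1, (K2*K3) = (8*s^3 + 8*s^2 - 33*s + 9)/(8*s^4 + 2*s^3 - 29*s^2 + 19*s - 3)
Step 3: parallel reduction of K4, K5 = (8*s - 7)/(12*s - 6)
Step 4: collapse the loop ((K1+(K2*K3)) forward, (K4+K5) return) = (96*s^4 + 48*s^3 - 444*s^2 + 306*s - 54)/(96*s^5 - 88*s^4 - 368*s^3 + 722*s^2 - 453*s + 81)
Evaluating the step-4 result (the overall T(s)) at s = 0 gives T(0) = -54/81 = -2/3.

Therefore the answer is -2/3.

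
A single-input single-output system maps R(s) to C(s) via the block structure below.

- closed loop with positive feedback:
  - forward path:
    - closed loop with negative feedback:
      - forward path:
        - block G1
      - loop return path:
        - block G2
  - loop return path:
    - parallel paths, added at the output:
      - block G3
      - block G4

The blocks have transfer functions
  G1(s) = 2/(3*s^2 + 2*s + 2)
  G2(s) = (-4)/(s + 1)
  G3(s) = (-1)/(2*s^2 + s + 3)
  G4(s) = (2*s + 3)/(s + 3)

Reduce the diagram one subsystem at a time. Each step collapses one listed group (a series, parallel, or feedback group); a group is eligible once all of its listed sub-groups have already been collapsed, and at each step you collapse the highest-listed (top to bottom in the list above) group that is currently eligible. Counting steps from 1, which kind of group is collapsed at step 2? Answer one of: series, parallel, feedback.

(1) apply the feedback formula to G1, G2
(2) combine G3, G4 in parallel
(3) close the feedback loop around [G1/(1+G1*G2)], (G3+G4)
The group at step 2 is a parallel group.

Hence the answer: parallel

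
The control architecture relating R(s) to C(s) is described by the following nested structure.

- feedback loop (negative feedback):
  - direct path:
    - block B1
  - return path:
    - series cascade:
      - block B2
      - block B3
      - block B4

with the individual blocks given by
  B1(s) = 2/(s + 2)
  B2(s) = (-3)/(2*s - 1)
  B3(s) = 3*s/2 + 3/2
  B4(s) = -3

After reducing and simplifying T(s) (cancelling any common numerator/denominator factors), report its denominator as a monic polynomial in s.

Answer: s^2 + 15*s + 25/2

Working:
Step 1. cascade B2, B3, B4 gives (27*s + 27)/(4*s - 2)
Step 2. close the feedback loop around B1, (B2*B3*B4) gives (4*s - 2)/(2*s^2 + 30*s + 25)
Step 2 gives the fully reduced T(s), with no common factor left to cancel. The denominator's leading coefficient is 2, so divide each of its coefficients by 2 to get the monic form.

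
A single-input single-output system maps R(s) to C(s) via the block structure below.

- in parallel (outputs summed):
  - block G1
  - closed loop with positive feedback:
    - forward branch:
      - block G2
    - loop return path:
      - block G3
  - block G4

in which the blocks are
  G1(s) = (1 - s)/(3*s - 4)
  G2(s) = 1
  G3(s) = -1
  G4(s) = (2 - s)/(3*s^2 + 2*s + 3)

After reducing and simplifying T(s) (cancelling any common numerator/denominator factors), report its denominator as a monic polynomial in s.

The answer is s^3 - 2*s^2/3 + s/9 - 4/3.

Reasoning:
1. apply the feedback formula to G2, G3: 1/2
2. parallel reduction of G1, [G2/(1-G2*G3)], G4: (3*s^3 - 10*s^2 + 19*s - 22)/(18*s^3 - 12*s^2 + 2*s - 24)
That last expression is T(s), already simplified. Scaling its denominator by 1/18 (the reciprocal of the leading coefficient) yields the monic denominator.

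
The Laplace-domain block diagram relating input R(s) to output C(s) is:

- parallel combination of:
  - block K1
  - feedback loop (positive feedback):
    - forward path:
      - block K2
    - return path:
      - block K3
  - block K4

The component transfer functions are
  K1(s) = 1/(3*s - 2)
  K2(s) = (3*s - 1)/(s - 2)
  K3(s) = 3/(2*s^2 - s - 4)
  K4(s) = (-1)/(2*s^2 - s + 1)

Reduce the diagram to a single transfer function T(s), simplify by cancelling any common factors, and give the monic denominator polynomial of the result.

First reduce the diagram to T(s).

1. collapse the loop (K2 forward, K3 return); result (6*s^3 - 5*s^2 - 11*s + 4)/(2*s^3 - 5*s^2 - 11*s + 11)
2. combine K1, [K2/(1-K2*K3)], K4 in parallel; result (36*s^6 - 68*s^5 - 19*s^4 + 68*s^3 - 22*s^2 - 35*s + 25)/(12*s^6 - 44*s^5 - 21*s^4 + 114*s^3 - 122*s^2 + 77*s - 22)
That last expression is T(s), already simplified. Scaling its denominator by 1/12 (the reciprocal of the leading coefficient) yields the monic denominator.

Answer: s^6 - 11*s^5/3 - 7*s^4/4 + 19*s^3/2 - 61*s^2/6 + 77*s/12 - 11/6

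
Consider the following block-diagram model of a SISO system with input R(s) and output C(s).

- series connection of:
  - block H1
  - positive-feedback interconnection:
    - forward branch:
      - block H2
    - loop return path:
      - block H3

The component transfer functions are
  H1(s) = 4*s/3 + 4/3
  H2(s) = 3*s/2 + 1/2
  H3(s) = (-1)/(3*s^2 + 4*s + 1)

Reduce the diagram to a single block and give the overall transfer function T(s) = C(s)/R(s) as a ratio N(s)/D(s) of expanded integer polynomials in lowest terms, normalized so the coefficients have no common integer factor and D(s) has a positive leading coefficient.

First reduce the diagram to T(s).

(1) close the feedback loop around H2, H3, giving (3*s^2 + 4*s + 1)/(2*s + 3)
(2) combine H1, [H2/(1-H2*H3)] in series, giving the overall T(s)

Answer: (12*s^3 + 28*s^2 + 20*s + 4)/(6*s + 9)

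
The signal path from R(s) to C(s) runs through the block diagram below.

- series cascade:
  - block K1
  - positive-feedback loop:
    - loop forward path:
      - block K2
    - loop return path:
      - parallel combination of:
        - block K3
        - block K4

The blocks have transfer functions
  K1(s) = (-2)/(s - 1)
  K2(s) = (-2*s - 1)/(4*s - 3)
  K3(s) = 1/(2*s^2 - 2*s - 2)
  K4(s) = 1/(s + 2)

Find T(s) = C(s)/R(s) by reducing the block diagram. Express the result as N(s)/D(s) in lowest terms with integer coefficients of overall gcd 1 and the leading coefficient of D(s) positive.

Step 1. parallel reduction of K3, K4 -> (2*s^2 - s)/(2*s^3 + 2*s^2 - 6*s - 4)
Step 2. close the feedback loop around K2, (K3+K4) -> (-4*s^4 - 6*s^3 + 10*s^2 + 14*s + 4)/(8*s^4 + 6*s^3 - 30*s^2 + s + 12)
Step 3. cascade K1, [K2/(1-K2*(K3+K4))]: this yields T(s), and no further normalization is needed

Therefore the answer is (8*s^4 + 12*s^3 - 20*s^2 - 28*s - 8)/(8*s^5 - 2*s^4 - 36*s^3 + 31*s^2 + 11*s - 12).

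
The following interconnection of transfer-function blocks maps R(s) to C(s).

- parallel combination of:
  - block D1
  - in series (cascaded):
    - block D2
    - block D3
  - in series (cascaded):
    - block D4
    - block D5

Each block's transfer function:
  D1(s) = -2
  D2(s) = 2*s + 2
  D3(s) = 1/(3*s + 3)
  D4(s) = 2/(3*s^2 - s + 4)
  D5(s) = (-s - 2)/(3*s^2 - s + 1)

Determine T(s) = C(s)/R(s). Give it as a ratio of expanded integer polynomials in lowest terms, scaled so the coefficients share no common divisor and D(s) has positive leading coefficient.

The answer is (-36*s^4 + 24*s^3 - 64*s^2 + 14*s - 28)/(27*s^4 - 18*s^3 + 48*s^2 - 15*s + 12).

Reasoning:
Step 1 - multiply D2, D3 (series): 2/3
Step 2 - series reduction of D4, D5: (-2*s - 4)/(9*s^4 - 6*s^3 + 16*s^2 - 5*s + 4)
Step 3 - parallel reduction of D1, (D2*D3), (D4*D5) - this is the overall T(s), already in the required normalized form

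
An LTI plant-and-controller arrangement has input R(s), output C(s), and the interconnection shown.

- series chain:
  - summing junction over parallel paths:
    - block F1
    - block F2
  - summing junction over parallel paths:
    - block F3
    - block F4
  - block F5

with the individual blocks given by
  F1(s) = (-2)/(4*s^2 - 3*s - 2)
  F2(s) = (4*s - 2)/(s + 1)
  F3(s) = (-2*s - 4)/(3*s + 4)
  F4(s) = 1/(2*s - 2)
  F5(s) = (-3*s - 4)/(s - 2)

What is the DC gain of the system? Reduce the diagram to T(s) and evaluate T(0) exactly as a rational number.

(1) combine F1, F2 in parallel -> (16*s^3 - 20*s^2 - 4*s + 2)/(4*s^3 + s^2 - 5*s - 2)
(2) sum the parallel branches F3, F4 -> (-4*s^2 - s + 12)/(6*s^2 + 2*s - 8)
(3) reduce the series chain (F1+F2), (F3+F4), F5 -> (32*s^5 - 32*s^4 - 114*s^3 + 122*s^2 + 25*s - 12)/(4*s^5 - 11*s^4 + 15*s^2 - 4*s - 4)
The step-3 result is T(s). Setting s = 0: T(0) = -12/(-4) = 3.

Therefore the answer is 3.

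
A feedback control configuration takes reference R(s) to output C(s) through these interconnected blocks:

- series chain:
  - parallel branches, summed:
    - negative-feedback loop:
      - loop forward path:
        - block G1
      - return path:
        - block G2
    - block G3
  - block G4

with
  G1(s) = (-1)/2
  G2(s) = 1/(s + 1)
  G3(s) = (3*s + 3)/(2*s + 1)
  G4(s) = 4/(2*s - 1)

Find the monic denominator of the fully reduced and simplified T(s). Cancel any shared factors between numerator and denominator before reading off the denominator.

First reduce the diagram to T(s).

1. apply the feedback formula to G1, G2 -> (-s - 1)/(2*s + 1)
2. sum the parallel branches [G1/(1+G1*G2)], G3 -> (2*s + 2)/(2*s + 1)
3. cascade ([G1/(1+G1*G2)]+G3), G4 -> (8*s + 8)/(4*s^2 - 1)
The result of step 3 is T(s) in lowest terms. Its denominator has leading coefficient 4; dividing the denominator through by 4 makes it monic.

Answer: s^2 - 1/4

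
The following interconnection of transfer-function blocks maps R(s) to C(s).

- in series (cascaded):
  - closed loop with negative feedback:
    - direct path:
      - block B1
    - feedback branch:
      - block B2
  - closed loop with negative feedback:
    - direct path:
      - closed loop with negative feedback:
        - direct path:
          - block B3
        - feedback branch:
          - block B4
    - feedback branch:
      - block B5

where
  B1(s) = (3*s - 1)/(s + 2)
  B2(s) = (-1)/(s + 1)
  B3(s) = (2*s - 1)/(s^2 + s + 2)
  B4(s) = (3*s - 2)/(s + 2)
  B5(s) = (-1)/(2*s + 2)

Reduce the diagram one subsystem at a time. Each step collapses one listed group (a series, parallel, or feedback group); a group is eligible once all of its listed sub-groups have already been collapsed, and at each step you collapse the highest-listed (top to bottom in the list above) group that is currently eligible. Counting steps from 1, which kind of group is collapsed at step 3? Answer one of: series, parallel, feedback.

1. close the feedback loop around B1, B2
2. close the feedback loop around B3, B4
3. reduce the feedback loop with forward [B3/(1+B3*B4)] and return B5
4. cascade [B1/(1+B1*B2)], [[B3/(1+B3*B4)]/(1+[B3/(1+B3*B4)]*B5)]
Step 3 collapses a feedback group.

Answer: feedback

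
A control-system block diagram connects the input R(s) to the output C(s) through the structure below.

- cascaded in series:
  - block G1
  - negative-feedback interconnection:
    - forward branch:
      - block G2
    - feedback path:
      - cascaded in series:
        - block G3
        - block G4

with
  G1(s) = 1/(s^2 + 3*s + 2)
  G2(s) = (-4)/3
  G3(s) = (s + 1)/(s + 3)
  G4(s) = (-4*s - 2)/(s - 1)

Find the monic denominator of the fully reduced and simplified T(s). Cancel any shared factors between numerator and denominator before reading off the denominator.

The answer is s^4 + 87*s^3/19 + 127*s^2/19 + 3*s - 2/19.

Reasoning:
(1) series reduction of G3, G4 gives (-4*s^2 - 6*s - 2)/(s^2 + 2*s - 3)
(2) feedback reduction of G2, (G3*G4) gives (-4*s^2 - 8*s + 12)/(19*s^2 + 30*s - 1)
(3) series reduction of G1, [G2/(1+G2*(G3*G4))] gives (-4*s^2 - 8*s + 12)/(19*s^4 + 87*s^3 + 127*s^2 + 57*s - 2)
No further cancellation is possible in the step-3 result, so that is T(s). Its denominator becomes monic after dividing by the leading coefficient 19.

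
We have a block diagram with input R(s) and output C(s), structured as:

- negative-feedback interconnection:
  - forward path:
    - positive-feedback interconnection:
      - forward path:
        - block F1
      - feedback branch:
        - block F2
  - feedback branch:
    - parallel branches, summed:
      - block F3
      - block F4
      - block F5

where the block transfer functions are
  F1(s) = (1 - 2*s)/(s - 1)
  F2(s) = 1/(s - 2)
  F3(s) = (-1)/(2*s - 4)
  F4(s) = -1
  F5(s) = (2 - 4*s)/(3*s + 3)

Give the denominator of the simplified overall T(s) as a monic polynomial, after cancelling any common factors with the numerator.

The answer is s^3 - 30*s^2/17 + 21*s/34 + 7/34.

Reasoning:
[1] apply the feedback formula to F1, F2; result (-2*s^2 + 5*s - 2)/(s^2 - s + 1)
[2] reduce the parallel group F3, F4, F5; result (-14*s^2 + 23*s + 1)/(6*s^2 - 6*s - 12)
[3] apply the feedback formula to [F1/(1-F1*F2)], (F3+F4+F5); result (-12*s^3 + 18*s^2 + 18*s - 12)/(34*s^3 - 60*s^2 + 21*s + 7)
No further cancellation is possible in the step-3 result, so that is T(s). Its denominator becomes monic after dividing by the leading coefficient 34.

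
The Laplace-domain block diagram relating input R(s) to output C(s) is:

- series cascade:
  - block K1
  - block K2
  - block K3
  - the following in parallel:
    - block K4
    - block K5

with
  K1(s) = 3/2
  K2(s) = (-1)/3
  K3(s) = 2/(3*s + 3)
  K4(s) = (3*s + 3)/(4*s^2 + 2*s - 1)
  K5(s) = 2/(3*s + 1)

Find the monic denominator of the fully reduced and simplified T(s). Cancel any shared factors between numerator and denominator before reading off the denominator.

Reducing step by step:

Step 1: reduce the parallel group K4, K5: (17*s^2 + 16*s + 1)/(12*s^3 + 10*s^2 - s - 1)
Step 2: combine K1, K2, K3, (K4+K5) in series: (-17*s^2 - 16*s - 1)/(36*s^4 + 66*s^3 + 27*s^2 - 6*s - 3)
That last expression is T(s), already simplified. Scaling its denominator by 1/36 (the reciprocal of the leading coefficient) yields the monic denominator.

Answer: s^4 + 11*s^3/6 + 3*s^2/4 - s/6 - 1/12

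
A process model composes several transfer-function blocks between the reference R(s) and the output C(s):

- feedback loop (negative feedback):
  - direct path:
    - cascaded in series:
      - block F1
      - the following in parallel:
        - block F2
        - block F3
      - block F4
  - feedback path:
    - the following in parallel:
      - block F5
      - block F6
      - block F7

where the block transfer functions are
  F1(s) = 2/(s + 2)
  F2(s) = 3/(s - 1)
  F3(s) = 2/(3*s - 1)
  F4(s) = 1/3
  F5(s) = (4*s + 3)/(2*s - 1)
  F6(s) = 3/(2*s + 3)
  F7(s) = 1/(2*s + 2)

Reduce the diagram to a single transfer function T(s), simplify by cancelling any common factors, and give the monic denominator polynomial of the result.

First reduce the diagram to T(s).

Step 1: reduce the parallel group F2, F3 = (11*s - 5)/(3*s^2 - 4*s + 1)
Step 2: combine F1, (F2+F3), F4 in series = (22*s - 10)/(9*s^3 + 6*s^2 - 21*s + 6)
Step 3: sum the parallel branches F5, F6, F7 = (16*s^3 + 68*s^2 + 64*s + 9)/(8*s^3 + 16*s^2 + 2*s - 6)
Step 4: reduce the feedback loop with forward (F1*(F2+F3)*F4) and return (F5+F6+F7) = (88*s^4 + 136*s^3 - 58*s^2 - 76*s + 30)/(36*s^6 + 96*s^5 + 149*s^4 + 503*s^3 + 373*s^2 - 152*s - 63)
That last expression is T(s), already simplified. Scaling its denominator by 1/36 (the reciprocal of the leading coefficient) yields the monic denominator.

Answer: s^6 + 8*s^5/3 + 149*s^4/36 + 503*s^3/36 + 373*s^2/36 - 38*s/9 - 7/4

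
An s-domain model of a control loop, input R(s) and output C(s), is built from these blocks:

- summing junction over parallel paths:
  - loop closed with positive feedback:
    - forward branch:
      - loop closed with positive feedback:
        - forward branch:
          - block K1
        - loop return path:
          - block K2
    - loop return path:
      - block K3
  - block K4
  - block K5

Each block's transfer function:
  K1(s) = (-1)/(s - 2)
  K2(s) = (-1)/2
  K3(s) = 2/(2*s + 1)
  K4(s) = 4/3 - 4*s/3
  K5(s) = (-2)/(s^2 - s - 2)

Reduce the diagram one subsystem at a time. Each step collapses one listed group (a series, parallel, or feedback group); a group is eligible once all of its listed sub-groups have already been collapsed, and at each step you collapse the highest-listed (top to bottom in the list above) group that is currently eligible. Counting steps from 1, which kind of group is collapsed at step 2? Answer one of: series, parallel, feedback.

Step 1. close the feedback loop around K1, K2
Step 2. apply the feedback formula to [K1/(1-K1*K2)], K3
Step 3. sum the parallel branches [[K1/(1-K1*K2)]/(1-[K1/(1-K1*K2)]*K3)], K4, K5
The group at step 2 is a feedback group.

Therefore the answer is feedback.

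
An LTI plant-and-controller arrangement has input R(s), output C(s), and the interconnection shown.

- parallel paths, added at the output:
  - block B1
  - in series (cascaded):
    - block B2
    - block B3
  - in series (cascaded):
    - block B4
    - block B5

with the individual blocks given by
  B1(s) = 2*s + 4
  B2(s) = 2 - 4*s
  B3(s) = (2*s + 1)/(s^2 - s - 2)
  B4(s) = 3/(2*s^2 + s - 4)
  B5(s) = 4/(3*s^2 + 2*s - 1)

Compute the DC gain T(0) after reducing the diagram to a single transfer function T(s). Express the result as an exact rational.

Reducing step by step:

[1] cascade B2, B3, giving (2 - 8*s^2)/(s^2 - s - 2)
[2] combine B4, B5 in series, giving 12/(6*s^4 + 7*s^3 - 12*s^2 - 9*s + 4)
[3] combine B1, (B2*B3), (B4*B5) in parallel, giving (12*s^6 - 34*s^5 - 80*s^4 + 42*s^3 + 74*s^2 + 58*s - 48)/(6*s^5 - 5*s^4 - 26*s^3 + 15*s^2 + 22*s - 8)
Evaluating the step-3 result (the overall T(s)) at s = 0 gives T(0) = -48/(-8) = 6.

Answer: 6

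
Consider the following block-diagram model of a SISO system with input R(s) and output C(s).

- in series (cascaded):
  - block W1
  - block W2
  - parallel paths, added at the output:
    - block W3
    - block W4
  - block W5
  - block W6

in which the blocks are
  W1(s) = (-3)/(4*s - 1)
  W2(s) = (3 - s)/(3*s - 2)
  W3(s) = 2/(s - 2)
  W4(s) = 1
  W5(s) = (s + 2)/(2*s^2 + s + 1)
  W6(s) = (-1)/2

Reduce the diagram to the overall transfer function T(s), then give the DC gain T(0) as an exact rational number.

Step 1 - reduce the parallel group W3, W4 gives s/(s - 2)
Step 2 - cascade W1, W2, (W3+W4), W5, W6 gives (-3*s^3 + 3*s^2 + 18*s)/(48*s^5 - 116*s^4 + 50*s^3 - 38*s^2 + 40*s - 8)
The step-2 result is T(s). Setting s = 0: T(0) = 0/(-8) = 0.

Hence the answer: 0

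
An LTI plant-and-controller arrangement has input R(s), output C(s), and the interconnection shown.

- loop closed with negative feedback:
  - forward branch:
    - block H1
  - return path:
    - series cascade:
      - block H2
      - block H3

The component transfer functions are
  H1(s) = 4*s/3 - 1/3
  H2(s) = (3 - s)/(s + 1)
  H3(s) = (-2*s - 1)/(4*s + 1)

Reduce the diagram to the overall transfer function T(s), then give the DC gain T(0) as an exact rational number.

Step 1. cascade H2, H3 gives (2*s^2 - 5*s - 3)/(4*s^2 + 5*s + 1)
Step 2. close the feedback loop around H1, (H2*H3) gives (16*s^3 + 16*s^2 - s - 1)/(8*s^3 - 10*s^2 + 8*s + 6)
DC gain: substitute s = 0 into T(s) from step 2: T(0) = -1/6.

Final answer: -1/6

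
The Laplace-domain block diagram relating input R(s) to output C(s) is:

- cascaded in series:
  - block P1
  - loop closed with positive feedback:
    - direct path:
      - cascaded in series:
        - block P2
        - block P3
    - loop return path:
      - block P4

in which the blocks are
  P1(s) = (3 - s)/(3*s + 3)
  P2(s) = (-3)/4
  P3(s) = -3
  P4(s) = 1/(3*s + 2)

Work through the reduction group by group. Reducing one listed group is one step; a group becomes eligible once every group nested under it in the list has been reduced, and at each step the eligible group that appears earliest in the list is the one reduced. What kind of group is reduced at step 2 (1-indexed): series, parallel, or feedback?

Reducing step by step:

Step 1: multiply P2, P3 (series)
Step 2: apply the feedback formula to (P2*P3), P4
Step 3: multiply P1, [(P2*P3)/(1-(P2*P3)*P4)] (series)
Step 2: feedback.

Answer: feedback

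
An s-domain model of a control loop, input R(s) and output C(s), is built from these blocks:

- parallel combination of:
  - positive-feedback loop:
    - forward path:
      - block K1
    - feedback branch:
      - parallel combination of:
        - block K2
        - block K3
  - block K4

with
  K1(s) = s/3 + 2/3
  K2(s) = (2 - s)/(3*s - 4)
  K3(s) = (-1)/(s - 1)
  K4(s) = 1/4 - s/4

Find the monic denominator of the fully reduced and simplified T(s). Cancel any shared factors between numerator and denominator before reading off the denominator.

Step 1 - combine K2, K3 in parallel = (2 - s^2)/(3*s^2 - 7*s + 4)
Step 2 - feedback reduction of K1, (K2+K3) = (3*s^3 - s^2 - 10*s + 8)/(s^3 + 11*s^2 - 23*s + 8)
Step 3 - combine [K1/(1-K1*(K2+K3))], K4 in parallel = (-s^4 + 2*s^3 + 30*s^2 - 71*s + 40)/(4*s^3 + 44*s^2 - 92*s + 32)
Step 3 gives the fully reduced T(s), with no common factor left to cancel. The denominator's leading coefficient is 4, so divide each of its coefficients by 4 to get the monic form.

Final answer: s^3 + 11*s^2 - 23*s + 8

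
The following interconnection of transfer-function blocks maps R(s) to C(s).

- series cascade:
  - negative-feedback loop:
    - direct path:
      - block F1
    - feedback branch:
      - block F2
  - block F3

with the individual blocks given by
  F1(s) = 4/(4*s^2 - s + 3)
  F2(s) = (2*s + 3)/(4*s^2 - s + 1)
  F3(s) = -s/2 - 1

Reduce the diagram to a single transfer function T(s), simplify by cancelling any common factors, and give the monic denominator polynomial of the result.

[1] collapse the loop (F1 forward, F2 return), giving (16*s^2 - 4*s + 4)/(16*s^4 - 8*s^3 + 17*s^2 + 4*s + 15)
[2] combine [F1/(1+F1*F2)], F3 in series, giving (-8*s^3 - 14*s^2 + 2*s - 4)/(16*s^4 - 8*s^3 + 17*s^2 + 4*s + 15)
Step 2 gives the fully reduced T(s), with no common factor left to cancel. The denominator's leading coefficient is 16, so divide each of its coefficients by 16 to get the monic form.

Therefore the answer is s^4 - s^3/2 + 17*s^2/16 + s/4 + 15/16.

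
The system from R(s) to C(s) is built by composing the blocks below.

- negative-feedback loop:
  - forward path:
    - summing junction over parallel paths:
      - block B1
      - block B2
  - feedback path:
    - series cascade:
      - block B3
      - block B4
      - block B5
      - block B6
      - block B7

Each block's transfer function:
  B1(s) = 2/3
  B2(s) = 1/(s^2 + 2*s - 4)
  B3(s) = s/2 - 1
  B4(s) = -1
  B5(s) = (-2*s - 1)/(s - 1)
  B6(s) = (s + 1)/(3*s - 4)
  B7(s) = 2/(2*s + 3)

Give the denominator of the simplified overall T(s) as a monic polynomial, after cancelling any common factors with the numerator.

(1) sum the parallel branches B1, B2 = (2*s^2 + 4*s - 5)/(3*s^2 + 6*s - 12)
(2) multiply B3, B4, B5, B6, B7 (series) = (2*s^3 - s^2 - 5*s - 2)/(6*s^3 - 5*s^2 - 13*s + 12)
(3) reduce the feedback loop with forward (B1+B2) and return (B3*B4*B5*B6*B7) = (12*s^5 + 14*s^4 - 76*s^3 - 3*s^2 + 113*s - 60)/(22*s^5 + 27*s^4 - 165*s^3 - s^2 + 245*s - 134)
T(s) is the step-3 result (common factors already cancelled). Leading coefficient of the denominator: 22. Divide through by 22 for the monic polynomial.

Therefore the answer is s^5 + 27*s^4/22 - 15*s^3/2 - s^2/22 + 245*s/22 - 67/11.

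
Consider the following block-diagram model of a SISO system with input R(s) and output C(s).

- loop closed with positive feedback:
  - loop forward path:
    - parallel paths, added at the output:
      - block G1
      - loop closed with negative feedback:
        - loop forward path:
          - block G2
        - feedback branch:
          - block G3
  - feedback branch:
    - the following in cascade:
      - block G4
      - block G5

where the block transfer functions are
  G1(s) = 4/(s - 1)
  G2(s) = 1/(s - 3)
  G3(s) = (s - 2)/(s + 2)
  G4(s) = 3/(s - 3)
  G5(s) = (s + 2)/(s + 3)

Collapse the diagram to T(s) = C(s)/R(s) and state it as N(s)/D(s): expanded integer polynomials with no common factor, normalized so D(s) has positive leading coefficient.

(1) apply the feedback formula to G2, G3 -> (s + 2)/(s^2 - 8)
(2) sum the parallel branches G1, [G2/(1+G2*G3)] -> (5*s^2 + s - 34)/(s^3 - s^2 - 8*s + 8)
(3) series reduction of G4, G5 -> (3*s + 6)/(s^2 - 9)
(4) collapse the loop ((G1+[G2/(1+G2*G3)]) forward, (G4*G5) return), which is the overall transfer function T(s) = C(s)/R(s) in lowest terms

Therefore the answer is (5*s^4 + s^3 - 79*s^2 - 9*s + 306)/(s^5 - s^4 - 32*s^3 - 16*s^2 + 168*s + 132).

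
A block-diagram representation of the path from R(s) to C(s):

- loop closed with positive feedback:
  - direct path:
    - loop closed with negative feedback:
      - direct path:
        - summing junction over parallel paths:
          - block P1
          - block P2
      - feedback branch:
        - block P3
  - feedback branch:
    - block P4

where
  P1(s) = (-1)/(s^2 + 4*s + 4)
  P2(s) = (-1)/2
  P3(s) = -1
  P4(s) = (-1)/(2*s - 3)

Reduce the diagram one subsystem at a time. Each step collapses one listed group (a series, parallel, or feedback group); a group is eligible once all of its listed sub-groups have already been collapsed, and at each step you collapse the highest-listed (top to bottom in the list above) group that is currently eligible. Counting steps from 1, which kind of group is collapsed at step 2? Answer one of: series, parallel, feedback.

[1] add P1, P2 (parallel)
[2] collapse the loop ((P1+P2) forward, P3 return)
[3] reduce the feedback loop with forward [(P1+P2)/(1+(P1+P2)*P3)] and return P4
So the answer for step 2 is feedback.

Therefore the answer is feedback.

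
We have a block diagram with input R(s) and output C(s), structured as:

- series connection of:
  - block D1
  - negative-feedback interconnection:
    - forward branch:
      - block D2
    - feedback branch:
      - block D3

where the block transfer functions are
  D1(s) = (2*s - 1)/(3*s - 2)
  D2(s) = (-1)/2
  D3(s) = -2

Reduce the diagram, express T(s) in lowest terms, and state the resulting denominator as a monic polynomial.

Answer: s - 2/3

Working:
1. reduce the feedback loop with forward D2 and return D3, giving (-1)/4
2. combine D1, [D2/(1+D2*D3)] in series, giving (1 - 2*s)/(12*s - 8)
No further cancellation is possible in the step-2 result, so that is T(s). Its denominator becomes monic after dividing by the leading coefficient 12.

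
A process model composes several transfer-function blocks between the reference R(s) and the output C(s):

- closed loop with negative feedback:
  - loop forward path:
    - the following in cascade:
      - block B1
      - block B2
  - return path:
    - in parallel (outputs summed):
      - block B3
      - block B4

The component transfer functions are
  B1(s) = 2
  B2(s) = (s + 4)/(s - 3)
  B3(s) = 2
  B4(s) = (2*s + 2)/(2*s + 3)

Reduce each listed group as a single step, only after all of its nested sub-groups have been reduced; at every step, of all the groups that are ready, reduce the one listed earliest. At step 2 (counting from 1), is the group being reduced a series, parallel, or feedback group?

Step 1. cascade B1, B2
Step 2. add B3, B4 (parallel)
Step 3. feedback reduction of (B1*B2), (B3+B4)
At step 2 the group reduced is parallel.

Final answer: parallel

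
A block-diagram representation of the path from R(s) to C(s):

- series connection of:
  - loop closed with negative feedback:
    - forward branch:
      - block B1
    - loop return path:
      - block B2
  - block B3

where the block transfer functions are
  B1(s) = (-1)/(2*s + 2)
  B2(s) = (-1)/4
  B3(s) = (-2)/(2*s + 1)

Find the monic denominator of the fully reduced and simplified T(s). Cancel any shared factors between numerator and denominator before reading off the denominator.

(1) close the feedback loop around B1, B2 -> (-4)/(8*s + 9)
(2) multiply [B1/(1+B1*B2)], B3 (series) -> 8/(16*s^2 + 26*s + 9)
No further cancellation is possible in the step-2 result, so that is T(s). Its denominator becomes monic after dividing by the leading coefficient 16.

Answer: s^2 + 13*s/8 + 9/16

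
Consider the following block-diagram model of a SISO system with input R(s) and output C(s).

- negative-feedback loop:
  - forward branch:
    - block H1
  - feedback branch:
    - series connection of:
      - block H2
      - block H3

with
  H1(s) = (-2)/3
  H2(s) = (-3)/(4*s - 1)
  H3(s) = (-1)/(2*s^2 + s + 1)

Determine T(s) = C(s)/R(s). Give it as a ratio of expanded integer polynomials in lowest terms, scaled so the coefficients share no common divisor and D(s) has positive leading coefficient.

Answer: (-16*s^3 - 4*s^2 - 6*s + 2)/(24*s^3 + 6*s^2 + 9*s - 9)

Working:
Step 1: cascade H2, H3 -> 3/(8*s^3 + 2*s^2 + 3*s - 1)
Step 2: reduce the feedback loop with forward H1 and return (H2*H3) - this is the overall T(s), already in the required normalized form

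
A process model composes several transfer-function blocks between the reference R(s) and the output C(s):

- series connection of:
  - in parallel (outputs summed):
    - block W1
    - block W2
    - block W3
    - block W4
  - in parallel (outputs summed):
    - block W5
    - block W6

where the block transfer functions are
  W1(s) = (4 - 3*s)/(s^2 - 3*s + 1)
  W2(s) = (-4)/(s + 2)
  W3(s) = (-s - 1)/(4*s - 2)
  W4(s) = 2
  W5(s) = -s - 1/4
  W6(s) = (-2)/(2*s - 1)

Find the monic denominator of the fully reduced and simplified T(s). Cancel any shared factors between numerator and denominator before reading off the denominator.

[1] combine W1, W2, W3, W4 in parallel = (7*s^4 - 40*s^3 + 24*s^2 + 35*s - 18)/(4*s^4 - 6*s^3 - 18*s^2 + 18*s - 4)
[2] sum the parallel branches W5, W6 = (-8*s^2 + 2*s - 7)/(8*s - 4)
[3] series reduction of (W1+W2+W3+W4), (W5+W6) = (-56*s^6 + 334*s^5 - 321*s^4 + 48*s^3 + 46*s^2 - 281*s + 126)/(32*s^5 - 64*s^4 - 120*s^3 + 216*s^2 - 104*s + 16)
No further cancellation is possible in the step-3 result, so that is T(s). Its denominator becomes monic after dividing by the leading coefficient 32.

Answer: s^5 - 2*s^4 - 15*s^3/4 + 27*s^2/4 - 13*s/4 + 1/2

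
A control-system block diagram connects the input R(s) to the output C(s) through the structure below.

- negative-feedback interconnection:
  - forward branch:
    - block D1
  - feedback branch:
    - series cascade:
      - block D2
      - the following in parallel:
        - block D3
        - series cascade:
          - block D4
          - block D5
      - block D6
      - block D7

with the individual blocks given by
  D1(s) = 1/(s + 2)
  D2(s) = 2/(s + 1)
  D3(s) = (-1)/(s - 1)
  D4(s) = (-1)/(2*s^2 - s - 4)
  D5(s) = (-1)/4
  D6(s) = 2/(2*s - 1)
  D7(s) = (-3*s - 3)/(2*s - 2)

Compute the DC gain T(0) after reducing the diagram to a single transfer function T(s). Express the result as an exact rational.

(1) combine D4, D5 in series = 1/(8*s^2 - 4*s - 16)
(2) sum the parallel branches D3, (D4*D5) = (-8*s^2 + 5*s + 15)/(8*s^3 - 12*s^2 - 12*s + 16)
(3) reduce the series chain D2, (D3+(D4*D5)), D6, D7 = (24*s^2 - 15*s - 45)/(8*s^5 - 24*s^4 + 10*s^3 + 28*s^2 - 30*s + 8)
(4) feedback reduction of D1, (D2*(D3+(D4*D5))*D6*D7) = (8*s^5 - 24*s^4 + 10*s^3 + 28*s^2 - 30*s + 8)/(8*s^6 - 8*s^5 - 38*s^4 + 48*s^3 + 50*s^2 - 67*s - 29)
Evaluating the step-4 result (the overall T(s)) at s = 0 gives T(0) = 8/(-29) = -8/29.

Final answer: -8/29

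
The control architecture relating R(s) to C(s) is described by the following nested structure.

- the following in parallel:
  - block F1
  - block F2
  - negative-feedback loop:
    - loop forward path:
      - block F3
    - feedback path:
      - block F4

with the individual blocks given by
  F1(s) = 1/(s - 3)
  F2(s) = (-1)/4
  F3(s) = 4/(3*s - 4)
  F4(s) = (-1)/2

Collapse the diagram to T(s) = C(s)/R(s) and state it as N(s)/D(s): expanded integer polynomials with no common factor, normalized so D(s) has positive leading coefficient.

Step 1: apply the feedback formula to F3, F4 gives 4/(3*s - 6)
Step 2: reduce the parallel group F1, F2, [F3/(1+F3*F4)]: this yields T(s), and no further normalization is needed

Answer: (-3*s^2 + 43*s - 90)/(12*s^2 - 60*s + 72)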